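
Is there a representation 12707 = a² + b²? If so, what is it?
Not possible

Factorization: 12707 = 97 × 131
By Fermat: n is sum of two squares iff every prime p ≡ 3 (mod 4) appears to even power.
Prime(s) ≡ 3 (mod 4) with odd exponent: [(131, 1)]
Therefore 12707 cannot be expressed as a² + b².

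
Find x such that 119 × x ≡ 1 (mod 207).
167

gcd(119, 207) = 1, so the inverse exists.
Extended Euclidean algorithm on (207, 119):
207 = 1 × 119 + 88  ⟹  88 = (1)·207 + (-1)·119
119 = 1 × 88 + 31  ⟹  31 = (-1)·207 + (2)·119
88 = 2 × 31 + 26  ⟹  26 = (3)·207 + (-5)·119
31 = 1 × 26 + 5  ⟹  5 = (-4)·207 + (7)·119
26 = 5 × 5 + 1  ⟹  1 = (23)·207 + (-40)·119
So (-40)·119 ≡ 1 (mod 207), i.e. 119^(-1) ≡ -40 ≡ 167 (mod 207).
Check: 119 × 167 = 19873 ≡ 1 (mod 207)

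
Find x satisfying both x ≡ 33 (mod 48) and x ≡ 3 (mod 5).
33

Using Chinese Remainder Theorem:
M = 48 × 5 = 240
M1 = 5, M2 = 48
y1 = 5^(-1) mod 48 = 29
y2 = 48^(-1) mod 5 = 2
x = (33×5×29 + 3×48×2) mod 240 = 33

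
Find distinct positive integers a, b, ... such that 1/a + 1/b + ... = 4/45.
1/12 + 1/180

Greedy algorithm:
4/45: ceiling(45/4) = 12, use 1/12
1/180: ceiling(180/1) = 180, use 1/180
Result: 4/45 = 1/12 + 1/180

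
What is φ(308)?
120

308 = 2^2 × 7 × 11
φ(n) = n × ∏(1 - 1/p) for each prime p dividing n
φ(308) = 308 × (1 - 1/2) × (1 - 1/7) × (1 - 1/11) = 120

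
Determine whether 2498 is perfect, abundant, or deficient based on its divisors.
deficient

Proper divisors of 2498: sum = 1 + 2 + 1249 = 1252
Since 1252 < 2498, 2498 is deficient.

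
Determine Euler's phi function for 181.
180

181 = 181
φ(n) = n × ∏(1 - 1/p) for each prime p dividing n
φ(181) = 181 × (1 - 1/181) = 180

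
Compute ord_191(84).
38

191 is prime, so ord(84) divides φ(191) = 190.
Divisors of 190: 1, 2, 5, 10, 19, 38, 95, 190.
Repeated squaring: 84^1 ≡ 84, 84^2 ≡ 180, 84^4 ≡ 121, 84^8 ≡ 125, 84^16 ≡ 154, 84^32 ≡ 32, 84^64 ≡ 69, 84^128 ≡ 177 (mod 191).
Test 84^d mod 191 for each divisor d in increasing order:
84^1 ≡ 84
84^2 ≡ 180
84^5 = 84^4·84^1 ≡ 41
84^10 = 84^8·84^2 ≡ 153
84^19 = 84^16·84^2·84^1 ≡ 190
84^38 = 84^32·84^4·84^2 ≡ 1  ← first divisor giving 1
The order is 38.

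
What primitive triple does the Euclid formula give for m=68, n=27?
(3895, 3672, 5353)

Euclid's formula: a = m² - n², b = 2mn, c = m² + n²
m = 68, n = 27
a = 68² - 27² = 4624 - 729 = 3895
b = 2 × 68 × 27 = 3672
c = 68² + 27² = 4624 + 729 = 5353
Verification: 3895² + 3672² = 15171025 + 13483584 = 28654609 = 5353² ✓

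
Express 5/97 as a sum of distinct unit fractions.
1/20 + 1/647 + 1/1255180

Greedy algorithm:
5/97: ceiling(97/5) = 20, use 1/20
3/1940: ceiling(1940/3) = 647, use 1/647
1/1255180: ceiling(1255180/1) = 1255180, use 1/1255180
Result: 5/97 = 1/20 + 1/647 + 1/1255180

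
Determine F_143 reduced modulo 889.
533

Matrix identity: Q^n = [[F_(n+1), F_n], [F_n, F_(n-1)]] with Q = [[1,1],[1,0]].
n = 143 = 10001111₂. Square-and-multiply, entries mod 889:
Q^1 = [[1,1],[1,0]]
Q^2 = (Q^1)² = [[2,1],[1,1]]
Q^4 = (Q^2)² = [[5,3],[3,2]]
Q^8 = (Q^4)² = [[34,21],[21,13]]
Q^17 = (Q^8)²·Q = [[806,708],[708,98]]
Q^35 = (Q^17)²·Q = [[486,534],[534,841]]
Q^71 = (Q^35)²·Q = [[483,398],[398,85]]
Q^143 = (Q^71)²·Q = [[791,533],[533,258]]
F_143 mod 889 = Q^143[0][1] = 533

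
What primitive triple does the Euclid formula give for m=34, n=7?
(1107, 476, 1205)

Euclid's formula: a = m² - n², b = 2mn, c = m² + n²
m = 34, n = 7
a = 34² - 7² = 1156 - 49 = 1107
b = 2 × 34 × 7 = 476
c = 34² + 7² = 1156 + 49 = 1205
Verification: 1107² + 476² = 1225449 + 226576 = 1452025 = 1205² ✓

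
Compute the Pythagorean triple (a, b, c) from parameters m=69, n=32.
(3737, 4416, 5785)

Euclid's formula: a = m² - n², b = 2mn, c = m² + n²
m = 69, n = 32
a = 69² - 32² = 4761 - 1024 = 3737
b = 2 × 69 × 32 = 4416
c = 69² + 32² = 4761 + 1024 = 5785
Verification: 3737² + 4416² = 13965169 + 19501056 = 33466225 = 5785² ✓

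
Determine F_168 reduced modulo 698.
690

Matrix identity: Q^n = [[F_(n+1), F_n], [F_n, F_(n-1)]] with Q = [[1,1],[1,0]].
n = 168 = 10101000₂. Square-and-multiply, entries mod 698:
Q^1 = [[1,1],[1,0]]
Q^2 = (Q^1)² = [[2,1],[1,1]]
Q^5 = (Q^2)²·Q = [[8,5],[5,3]]
Q^10 = (Q^5)² = [[89,55],[55,34]]
Q^21 = (Q^10)²·Q = [[261,476],[476,483]]
Q^42 = (Q^21)² = [[141,258],[258,581]]
Q^84 = (Q^42)² = [[591,608],[608,681]]
Q^168 = (Q^84)² = [[5,690],[690,13]]
F_168 mod 698 = Q^168[0][1] = 690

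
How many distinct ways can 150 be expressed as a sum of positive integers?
40853235313

p(n) counts ways to write n as a sum of positive integers (order ignored).
Euler's pentagonal recurrence: p(k) = p(k-1) + p(k-2) - p(k-5) - p(k-7) + p(k-12) + p(k-15) - ... (offsets j(3j∓1)/2, signs ++--, p(0)=1, p(<0)=0).
DP table for k = 0..149: p(0)=1, p(1)=1, p(2)=2, p(3)=3, p(4)=5, p(5)=7, p(6)=11, p(7)=15, p(8)=22, p(9)=30, p(10)=42, p(11)=56, p(12)=77, p(13)=101, p(14)=135, p(15)=176, p(16)=231, p(17)=297, p(18)=385, p(19)=490, p(20)=627, p(21)=792, p(22)=1002, p(23)=1255, p(24)=1575, p(25)=1958, p(26)=2436, p(27)=3010, p(28)=3718, p(29)=4565, p(30)=5604, p(31)=6842, p(32)=8349, p(33)=10143, p(34)=12310, p(35)=14883, p(36)=17977, p(37)=21637, p(38)=26015, p(39)=31185, p(40)=37338, p(41)=44583, p(42)=53174, p(43)=63261, p(44)=75175, p(45)=89134, p(46)=105558, p(47)=124754, p(48)=147273, p(49)=173525, p(50)=204226, p(51)=239943, p(52)=281589, p(53)=329931, p(54)=386155, p(55)=451276, p(56)=526823, p(57)=614154, p(58)=715220, p(59)=831820, p(60)=966467, p(61)=1121505, p(62)=1300156, p(63)=1505499, p(64)=1741630, p(65)=2012558, p(66)=2323520, p(67)=2679689, p(68)=3087735, p(69)=3554345, p(70)=4087968, p(71)=4697205, p(72)=5392783, p(73)=6185689, p(74)=7089500, p(75)=8118264, p(76)=9289091, p(77)=10619863, p(78)=12132164, p(79)=13848650, p(80)=15796476, p(81)=18004327, p(82)=20506255, p(83)=23338469, p(84)=26543660, p(85)=30167357, p(86)=34262962, p(87)=38887673, p(88)=44108109, p(89)=49995925, p(90)=56634173, p(91)=64112359, p(92)=72533807, p(93)=82010177, p(94)=92669720, p(95)=104651419, p(96)=118114304, p(97)=133230930, p(98)=150198136, p(99)=169229875, p(100)=190569292, p(101)=214481126, p(102)=241265379, p(103)=271248950, p(104)=304801365, p(105)=342325709, p(106)=384276336, p(107)=431149389, p(108)=483502844, p(109)=541946240, p(110)=607163746, p(111)=679903203, p(112)=761002156, p(113)=851376628, p(114)=952050665, p(115)=1064144451, p(116)=1188908248, p(117)=1327710076, p(118)=1482074143, p(119)=1653668665, p(120)=1844349560, p(121)=2056148051, p(122)=2291320912, p(123)=2552338241, p(124)=2841940500, p(125)=3163127352, p(126)=3519222692, p(127)=3913864295, p(128)=4351078600, p(129)=4835271870, p(130)=5371315400, p(131)=5964539504, p(132)=6620830889, p(133)=7346629512, p(134)=8149040695, p(135)=9035836076, p(136)=10015581680, p(137)=11097645016, p(138)=12292341831, p(139)=13610949895, p(140)=15065878135, p(141)=16670689208, p(142)=18440293320, p(143)=20390982757, p(144)=22540654445, p(145)=24908858009, p(146)=27517052599, p(147)=30388671978, p(148)=33549419497, p(149)=37027355200.
Final step: p(150) = p(149) + p(148) - p(145) - p(143) + p(138) + p(135) - p(128) - p(124) + p(115) + p(110) - p(99) - p(93) + p(80) + p(73) - p(58) - p(50) + p(33) + p(24) - p(5)
= 37027355200 + 33549419497 - 24908858009 - 20390982757 + 12292341831 + 9035836076 - 4351078600 - 2841940500 + 1064144451 + 607163746 - 169229875 - 82010177 + 15796476 + 6185689 - 715220 - 204226 + 10143 + 1575 - 7
= 40853235313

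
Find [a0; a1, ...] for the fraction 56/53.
[1; 17, 1, 2]

Euclidean algorithm steps:
56 = 1 × 53 + 3
53 = 17 × 3 + 2
3 = 1 × 2 + 1
2 = 2 × 1 + 0
Continued fraction: [1; 17, 1, 2]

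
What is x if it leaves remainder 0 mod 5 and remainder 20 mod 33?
20

Using Chinese Remainder Theorem:
M = 5 × 33 = 165
M1 = 33, M2 = 5
y1 = 33^(-1) mod 5 = 2
y2 = 5^(-1) mod 33 = 20
x = (0×33×2 + 20×5×20) mod 165 = 20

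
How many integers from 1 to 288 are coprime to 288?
96

288 = 2^5 × 3^2
φ(n) = n × ∏(1 - 1/p) for each prime p dividing n
φ(288) = 288 × (1 - 1/2) × (1 - 1/3) = 96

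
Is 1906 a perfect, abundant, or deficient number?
deficient

Proper divisors of 1906: sum = 1 + 2 + 953 = 956
Since 956 < 1906, 1906 is deficient.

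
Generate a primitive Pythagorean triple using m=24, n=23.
(47, 1104, 1105)

Euclid's formula: a = m² - n², b = 2mn, c = m² + n²
m = 24, n = 23
a = 24² - 23² = 576 - 529 = 47
b = 2 × 24 × 23 = 1104
c = 24² + 23² = 576 + 529 = 1105
Verification: 47² + 1104² = 2209 + 1218816 = 1221025 = 1105² ✓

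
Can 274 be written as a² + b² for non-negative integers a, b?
7² + 15² (a=7, b=15)

Factorization: 274 = 2 × 137
By Fermat: n is sum of two squares iff every prime p ≡ 3 (mod 4) appears to even power.
All primes ≡ 3 (mod 4) appear to even power.
Search a = 0, 1, 2, … for 274 - a² a perfect square: first hit at a = 7: 274 - 49 = 225 = 15².
274 = 7² + 15² = 49 + 225 ✓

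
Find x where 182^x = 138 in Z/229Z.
154

Baby-step giant-step with step n = ⌈√229⌉ = 16.
Baby steps 182^j mod 229 (j:value) for j=0..15: 0:1, 1:182, 2:148, 3:143, 4:149, 5:96, 6:68, 7:10, 8:217, 9:106, 10:56, 11:116, 12:44, 13:222, 14:100, 15:109.
Giant-step multiplier: 182^(-16) ≡ 182^(228-16) = 182^212 ≡ 132 (mod 229).
Giant steps γ_i = 138·132^i mod 229: γ_0=138, γ_1=125, γ_2=12, γ_3=210, γ_4=11, γ_5=78, γ_6=220, γ_7=186, γ_8=49, γ_9=56 (in table at j=10).
x = i·n + j = 9·16 + 10 = 154.
Check: 182^154 ≡ 138 (mod 229).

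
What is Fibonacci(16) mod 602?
385

Matrix identity: Q^n = [[F_(n+1), F_n], [F_n, F_(n-1)]] with Q = [[1,1],[1,0]].
n = 16 = 10000₂. Square-and-multiply, entries mod 602:
Q^1 = [[1,1],[1,0]]
Q^2 = (Q^1)² = [[2,1],[1,1]]
Q^4 = (Q^2)² = [[5,3],[3,2]]
Q^8 = (Q^4)² = [[34,21],[21,13]]
Q^16 = (Q^8)² = [[393,385],[385,8]]
F_16 mod 602 = Q^16[0][1] = 385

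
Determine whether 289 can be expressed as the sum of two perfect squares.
0² + 17² (a=0, b=17)

Factorization: 289 = 17^2
By Fermat: n is sum of two squares iff every prime p ≡ 3 (mod 4) appears to even power.
All primes ≡ 3 (mod 4) appear to even power.
Search a = 0, 1, 2, … for 289 - a² a perfect square: first hit at a = 0: 289 - 0 = 289 = 17².
289 = 0² + 17² = 0 + 289 ✓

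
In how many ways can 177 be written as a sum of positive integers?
522115831195

p(n) counts ways to write n as a sum of positive integers (order ignored).
Euler's pentagonal recurrence: p(k) = p(k-1) + p(k-2) - p(k-5) - p(k-7) + p(k-12) + p(k-15) - ... (offsets j(3j∓1)/2, signs ++--, p(0)=1, p(<0)=0).
DP table for k = 0..176: p(0)=1, p(1)=1, p(2)=2, p(3)=3, p(4)=5, p(5)=7, p(6)=11, p(7)=15, p(8)=22, p(9)=30, p(10)=42, p(11)=56, p(12)=77, p(13)=101, p(14)=135, p(15)=176, p(16)=231, p(17)=297, p(18)=385, p(19)=490, p(20)=627, p(21)=792, p(22)=1002, p(23)=1255, p(24)=1575, p(25)=1958, p(26)=2436, p(27)=3010, p(28)=3718, p(29)=4565, p(30)=5604, p(31)=6842, p(32)=8349, p(33)=10143, p(34)=12310, p(35)=14883, p(36)=17977, p(37)=21637, p(38)=26015, p(39)=31185, p(40)=37338, p(41)=44583, p(42)=53174, p(43)=63261, p(44)=75175, p(45)=89134, p(46)=105558, p(47)=124754, p(48)=147273, p(49)=173525, p(50)=204226, p(51)=239943, p(52)=281589, p(53)=329931, p(54)=386155, p(55)=451276, p(56)=526823, p(57)=614154, p(58)=715220, p(59)=831820, p(60)=966467, p(61)=1121505, p(62)=1300156, p(63)=1505499, p(64)=1741630, p(65)=2012558, p(66)=2323520, p(67)=2679689, p(68)=3087735, p(69)=3554345, p(70)=4087968, p(71)=4697205, p(72)=5392783, p(73)=6185689, p(74)=7089500, p(75)=8118264, p(76)=9289091, p(77)=10619863, p(78)=12132164, p(79)=13848650, p(80)=15796476, p(81)=18004327, p(82)=20506255, p(83)=23338469, p(84)=26543660, p(85)=30167357, p(86)=34262962, p(87)=38887673, p(88)=44108109, p(89)=49995925, p(90)=56634173, p(91)=64112359, p(92)=72533807, p(93)=82010177, p(94)=92669720, p(95)=104651419, p(96)=118114304, p(97)=133230930, p(98)=150198136, p(99)=169229875, p(100)=190569292, p(101)=214481126, p(102)=241265379, p(103)=271248950, p(104)=304801365, p(105)=342325709, p(106)=384276336, p(107)=431149389, p(108)=483502844, p(109)=541946240, p(110)=607163746, p(111)=679903203, p(112)=761002156, p(113)=851376628, p(114)=952050665, p(115)=1064144451, p(116)=1188908248, p(117)=1327710076, p(118)=1482074143, p(119)=1653668665, p(120)=1844349560, p(121)=2056148051, p(122)=2291320912, p(123)=2552338241, p(124)=2841940500, p(125)=3163127352, p(126)=3519222692, p(127)=3913864295, p(128)=4351078600, p(129)=4835271870, p(130)=5371315400, p(131)=5964539504, p(132)=6620830889, p(133)=7346629512, p(134)=8149040695, p(135)=9035836076, p(136)=10015581680, p(137)=11097645016, p(138)=12292341831, p(139)=13610949895, p(140)=15065878135, p(141)=16670689208, p(142)=18440293320, p(143)=20390982757, p(144)=22540654445, p(145)=24908858009, p(146)=27517052599, p(147)=30388671978, p(148)=33549419497, p(149)=37027355200, p(150)=40853235313, p(151)=45060624582, p(152)=49686288421, p(153)=54770336324, p(154)=60356673280, p(155)=66493182097, p(156)=73232243759, p(157)=80630964769, p(158)=88751778802, p(159)=97662728555, p(160)=107438159466, p(161)=118159068427, p(162)=129913904637, p(163)=142798995930, p(164)=156919475295, p(165)=172389800255, p(166)=189334822579, p(167)=207890420102, p(168)=228204732751, p(169)=250438925115, p(170)=274768617130, p(171)=301384802048, p(172)=330495499613, p(173)=362326859895, p(174)=397125074750, p(175)=435157697830, p(176)=476715857290.
Final step: p(177) = p(176) + p(175) - p(172) - p(170) + p(165) + p(162) - p(155) - p(151) + p(142) + p(137) - p(126) - p(120) + p(107) + p(100) - p(85) - p(77) + p(60) + p(51) - p(32) - p(22) + p(1)
= 476715857290 + 435157697830 - 330495499613 - 274768617130 + 172389800255 + 129913904637 - 66493182097 - 45060624582 + 18440293320 + 11097645016 - 3519222692 - 1844349560 + 431149389 + 190569292 - 30167357 - 10619863 + 966467 + 239943 - 8349 - 1002 + 1
= 522115831195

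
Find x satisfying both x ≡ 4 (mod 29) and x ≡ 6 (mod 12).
294

Using Chinese Remainder Theorem:
M = 29 × 12 = 348
M1 = 12, M2 = 29
y1 = 12^(-1) mod 29 = 17
y2 = 29^(-1) mod 12 = 5
x = (4×12×17 + 6×29×5) mod 348 = 294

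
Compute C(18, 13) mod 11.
10

Using Lucas' theorem:
Write n=18 and k=13 in base 11:
n in base 11: [1, 7]
k in base 11: [1, 2]
C(18,13) mod 11 = ∏ C(n_i, k_i) mod 11
Digit binomials (mod 11): C(1,1) = 1; C(7,2) = 21 ≡ 10
Product: 1 × 10 = 10 ≡ 10 (mod 11)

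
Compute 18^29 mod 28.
16

Repeated squaring. Binary of 29 = 11101.
18^1 ≡ 18 (mod 28); 18^2 ≡ 16 (mod 28); 18^4 ≡ 4 (mod 28); 18^8 ≡ 16 (mod 28); 18^16 ≡ 4 (mod 28)
18^29 = 18^1 × 18^4 × 18^8 × 18^16 ≡ 16 (mod 28)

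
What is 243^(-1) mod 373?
307

gcd(243, 373) = 1, so the inverse exists.
Extended Euclidean algorithm on (373, 243):
373 = 1 × 243 + 130  ⟹  130 = (1)·373 + (-1)·243
243 = 1 × 130 + 113  ⟹  113 = (-1)·373 + (2)·243
130 = 1 × 113 + 17  ⟹  17 = (2)·373 + (-3)·243
113 = 6 × 17 + 11  ⟹  11 = (-13)·373 + (20)·243
17 = 1 × 11 + 6  ⟹  6 = (15)·373 + (-23)·243
11 = 1 × 6 + 5  ⟹  5 = (-28)·373 + (43)·243
6 = 1 × 5 + 1  ⟹  1 = (43)·373 + (-66)·243
So (-66)·243 ≡ 1 (mod 373), i.e. 243^(-1) ≡ -66 ≡ 307 (mod 373).
Check: 243 × 307 = 74601 ≡ 1 (mod 373)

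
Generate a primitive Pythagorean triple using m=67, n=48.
(2185, 6432, 6793)

Euclid's formula: a = m² - n², b = 2mn, c = m² + n²
m = 67, n = 48
a = 67² - 48² = 4489 - 2304 = 2185
b = 2 × 67 × 48 = 6432
c = 67² + 48² = 4489 + 2304 = 6793
Verification: 2185² + 6432² = 4774225 + 41370624 = 46144849 = 6793² ✓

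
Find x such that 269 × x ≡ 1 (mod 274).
219

gcd(269, 274) = 1, so the inverse exists.
Extended Euclidean algorithm on (274, 269):
274 = 1 × 269 + 5  ⟹  5 = (1)·274 + (-1)·269
269 = 53 × 5 + 4  ⟹  4 = (-53)·274 + (54)·269
5 = 1 × 4 + 1  ⟹  1 = (54)·274 + (-55)·269
So (-55)·269 ≡ 1 (mod 274), i.e. 269^(-1) ≡ -55 ≡ 219 (mod 274).
Check: 269 × 219 = 58911 ≡ 1 (mod 274)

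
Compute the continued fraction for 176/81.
[2; 5, 1, 3, 1, 2]

Euclidean algorithm steps:
176 = 2 × 81 + 14
81 = 5 × 14 + 11
14 = 1 × 11 + 3
11 = 3 × 3 + 2
3 = 1 × 2 + 1
2 = 2 × 1 + 0
Continued fraction: [2; 5, 1, 3, 1, 2]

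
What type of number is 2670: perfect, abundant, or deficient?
abundant

Proper divisors of 2670: sum = 1 + 2 + 3 + 5 + 6 + 10 + 15 + 30 + 89 + 178 + 267 + 445 + 534 + 890 + 1335 = 3810
Since 3810 > 2670, 2670 is abundant.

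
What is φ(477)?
312

477 = 3^2 × 53
φ(n) = n × ∏(1 - 1/p) for each prime p dividing n
φ(477) = 477 × (1 - 1/3) × (1 - 1/53) = 312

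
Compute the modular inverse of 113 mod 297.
92

gcd(113, 297) = 1, so the inverse exists.
Extended Euclidean algorithm on (297, 113):
297 = 2 × 113 + 71  ⟹  71 = (1)·297 + (-2)·113
113 = 1 × 71 + 42  ⟹  42 = (-1)·297 + (3)·113
71 = 1 × 42 + 29  ⟹  29 = (2)·297 + (-5)·113
42 = 1 × 29 + 13  ⟹  13 = (-3)·297 + (8)·113
29 = 2 × 13 + 3  ⟹  3 = (8)·297 + (-21)·113
13 = 4 × 3 + 1  ⟹  1 = (-35)·297 + (92)·113
So (92)·113 ≡ 1 (mod 297), i.e. 113^(-1) ≡ 92 (mod 297).
Check: 113 × 92 = 10396 ≡ 1 (mod 297)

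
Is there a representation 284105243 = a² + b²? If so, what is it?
Not possible

Factorization: 284105243 = 61 × 167^3
By Fermat: n is sum of two squares iff every prime p ≡ 3 (mod 4) appears to even power.
Prime(s) ≡ 3 (mod 4) with odd exponent: [(167, 3)]
Therefore 284105243 cannot be expressed as a² + b².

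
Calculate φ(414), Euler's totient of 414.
132

414 = 2 × 3^2 × 23
φ(n) = n × ∏(1 - 1/p) for each prime p dividing n
φ(414) = 414 × (1 - 1/2) × (1 - 1/3) × (1 - 1/23) = 132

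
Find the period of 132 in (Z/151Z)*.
10

151 is prime, so ord(132) divides φ(151) = 150.
Divisors of 150: 1, 2, 3, 5, 6, 10, 15, 25, 30, 50, 75, 150.
Repeated squaring: 132^1 ≡ 132, 132^2 ≡ 59, 132^4 ≡ 8, 132^8 ≡ 64, 132^16 ≡ 19, 132^32 ≡ 59, 132^64 ≡ 8, 132^128 ≡ 64 (mod 151).
Test 132^d mod 151 for each divisor d in increasing order:
132^1 ≡ 132
132^2 ≡ 59
132^3 = 132^2·132^1 ≡ 87
132^5 = 132^4·132^1 ≡ 150
132^6 = 132^4·132^2 ≡ 19
132^10 = 132^8·132^2 ≡ 1  ← first divisor giving 1
The order is 10.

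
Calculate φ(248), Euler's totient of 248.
120

248 = 2^3 × 31
φ(n) = n × ∏(1 - 1/p) for each prime p dividing n
φ(248) = 248 × (1 - 1/2) × (1 - 1/31) = 120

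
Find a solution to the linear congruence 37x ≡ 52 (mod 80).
x ≡ 36 (mod 80)

gcd(37, 80) = 1, which divides 52, so solutions exist.
Find 37^(-1) mod 80 by the extended Euclidean algorithm:
80 = 2 × 37 + 6  ⟹  6 = (1)·80 + (-2)·37
37 = 6 × 6 + 1  ⟹  1 = (-6)·80 + (13)·37
So (13)·37 ≡ 1 (mod 80), i.e. 37^(-1) ≡ 13 (mod 80).
x ≡ 13 × 52 = 676 ≡ 36 (mod 80).
Check: 37 × 36 = 1332 ≡ 52 (mod 80).
Unique solution: x ≡ 36 (mod 80)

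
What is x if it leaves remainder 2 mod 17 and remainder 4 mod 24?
172

Using Chinese Remainder Theorem:
M = 17 × 24 = 408
M1 = 24, M2 = 17
y1 = 24^(-1) mod 17 = 5
y2 = 17^(-1) mod 24 = 17
x = (2×24×5 + 4×17×17) mod 408 = 172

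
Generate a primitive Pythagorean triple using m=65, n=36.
(2929, 4680, 5521)

Euclid's formula: a = m² - n², b = 2mn, c = m² + n²
m = 65, n = 36
a = 65² - 36² = 4225 - 1296 = 2929
b = 2 × 65 × 36 = 4680
c = 65² + 36² = 4225 + 1296 = 5521
Verification: 2929² + 4680² = 8579041 + 21902400 = 30481441 = 5521² ✓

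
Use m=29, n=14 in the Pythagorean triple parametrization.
(645, 812, 1037)

Euclid's formula: a = m² - n², b = 2mn, c = m² + n²
m = 29, n = 14
a = 29² - 14² = 841 - 196 = 645
b = 2 × 29 × 14 = 812
c = 29² + 14² = 841 + 196 = 1037
Verification: 645² + 812² = 416025 + 659344 = 1075369 = 1037² ✓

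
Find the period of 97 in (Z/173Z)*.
172

173 is prime, so ord(97) divides φ(173) = 172.
Divisors of 172: 1, 2, 4, 43, 86, 172.
Repeated squaring: 97^1 ≡ 97, 97^2 ≡ 67, 97^4 ≡ 164, 97^8 ≡ 81, 97^16 ≡ 160, 97^32 ≡ 169, 97^64 ≡ 16, 97^128 ≡ 83 (mod 173).
Test 97^d mod 173 for each divisor d in increasing order:
97^1 ≡ 97
97^2 ≡ 67
97^4 ≡ 164
97^43 = 97^32·97^8·97^2·97^1 ≡ 80
97^86 = 97^64·97^16·97^4·97^2 ≡ 172
97^172 = 97^128·97^32·97^8·97^4 ≡ 1  ← first divisor giving 1
The order is 172.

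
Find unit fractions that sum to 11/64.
1/6 + 1/192

Greedy algorithm:
11/64: ceiling(64/11) = 6, use 1/6
1/192: ceiling(192/1) = 192, use 1/192
Result: 11/64 = 1/6 + 1/192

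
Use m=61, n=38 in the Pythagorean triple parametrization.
(2277, 4636, 5165)

Euclid's formula: a = m² - n², b = 2mn, c = m² + n²
m = 61, n = 38
a = 61² - 38² = 3721 - 1444 = 2277
b = 2 × 61 × 38 = 4636
c = 61² + 38² = 3721 + 1444 = 5165
Verification: 2277² + 4636² = 5184729 + 21492496 = 26677225 = 5165² ✓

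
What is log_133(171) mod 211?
180

Baby-step giant-step with step n = ⌈√211⌉ = 15.
Baby steps 133^j mod 211 (j:value) for j=0..14: 0:1, 1:133, 2:176, 3:198, 4:170, 5:33, 6:169, 7:111, 8:204, 9:124, 10:34, 11:91, 12:76, 13:191, 14:83.
Giant-step multiplier: 133^(-15) ≡ 133^(210-15) = 133^195 ≡ 63 (mod 211).
Giant steps γ_i = 171·63^i mod 211: γ_0=171, γ_1=12, γ_2=123, γ_3=153, γ_4=144, γ_5=210, γ_6=148, γ_7=40, γ_8=199, γ_9=88, γ_10=58, γ_11=67, γ_12=1 (in table at j=0).
x = i·n + j = 12·15 + 0 = 180.
Check: 133^180 ≡ 171 (mod 211).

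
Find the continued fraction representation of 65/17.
[3; 1, 4, 1, 2]

Euclidean algorithm steps:
65 = 3 × 17 + 14
17 = 1 × 14 + 3
14 = 4 × 3 + 2
3 = 1 × 2 + 1
2 = 2 × 1 + 0
Continued fraction: [3; 1, 4, 1, 2]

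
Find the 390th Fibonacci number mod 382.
246

Matrix identity: Q^n = [[F_(n+1), F_n], [F_n, F_(n-1)]] with Q = [[1,1],[1,0]].
n = 390 = 110000110₂. Square-and-multiply, entries mod 382:
Q^1 = [[1,1],[1,0]]
Q^3 = (Q^1)²·Q = [[3,2],[2,1]]
Q^6 = (Q^3)² = [[13,8],[8,5]]
Q^12 = (Q^6)² = [[233,144],[144,89]]
Q^24 = (Q^12)² = [[153,146],[146,7]]
Q^48 = (Q^24)² = [[31,58],[58,355]]
Q^97 = (Q^48)²·Q = [[355,123],[123,232]]
Q^195 = (Q^97)²·Q = [[199,196],[196,3]]
Q^390 = (Q^195)² = [[89,246],[246,225]]
F_390 mod 382 = Q^390[0][1] = 246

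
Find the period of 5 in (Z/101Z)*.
25

101 is prime, so ord(5) divides φ(101) = 100.
Divisors of 100: 1, 2, 4, 5, 10, 20, 25, 50, 100.
Repeated squaring: 5^1 ≡ 5, 5^2 ≡ 25, 5^4 ≡ 19, 5^8 ≡ 58, 5^16 ≡ 31, 5^32 ≡ 52, 5^64 ≡ 78 (mod 101).
Test 5^d mod 101 for each divisor d in increasing order:
5^1 ≡ 5
5^2 ≡ 25
5^4 ≡ 19
5^5 = 5^4·5^1 ≡ 95
5^10 = 5^8·5^2 ≡ 36
5^20 = 5^16·5^4 ≡ 84
5^25 = 5^16·5^8·5^1 ≡ 1  ← first divisor giving 1
The order is 25.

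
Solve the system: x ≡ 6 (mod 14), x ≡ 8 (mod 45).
188

Using Chinese Remainder Theorem:
M = 14 × 45 = 630
M1 = 45, M2 = 14
y1 = 45^(-1) mod 14 = 5
y2 = 14^(-1) mod 45 = 29
x = (6×45×5 + 8×14×29) mod 630 = 188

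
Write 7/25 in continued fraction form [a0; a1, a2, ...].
[0; 3, 1, 1, 3]

Euclidean algorithm steps:
7 = 0 × 25 + 7
25 = 3 × 7 + 4
7 = 1 × 4 + 3
4 = 1 × 3 + 1
3 = 3 × 1 + 0
Continued fraction: [0; 3, 1, 1, 3]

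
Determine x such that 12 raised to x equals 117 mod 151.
43

Baby-step giant-step with step n = ⌈√151⌉ = 13.
Baby steps 12^j mod 151 (j:value) for j=0..12: 0:1, 1:12, 2:144, 3:67, 4:49, 5:135, 6:110, 7:112, 8:136, 9:122, 10:105, 11:52, 12:20.
Giant-step multiplier: 12^(-13) ≡ 12^(150-13) = 12^137 ≡ 56 (mod 151).
Giant steps γ_i = 117·56^i mod 151: γ_0=117, γ_1=59, γ_2=133, γ_3=49 (in table at j=4).
x = i·n + j = 3·13 + 4 = 43.
Check: 12^43 ≡ 117 (mod 151).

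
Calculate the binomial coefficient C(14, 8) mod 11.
0

Using Lucas' theorem:
Write n=14 and k=8 in base 11:
n in base 11: [1, 3]
k in base 11: [0, 8]
C(14,8) mod 11 = ∏ C(n_i, k_i) mod 11
Digit binomials (mod 11): C(1,0) = 1; C(3,8) = 0 (k_i > n_i)
Product: 1 × 0 = 0 ≡ 0 (mod 11)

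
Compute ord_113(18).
8

113 is prime, so ord(18) divides φ(113) = 112.
Divisors of 112: 1, 2, 4, 7, 8, 14, 16, 28, 56, 112.
Repeated squaring: 18^1 ≡ 18, 18^2 ≡ 98, 18^4 ≡ 112, 18^8 ≡ 1, 18^16 ≡ 1, 18^32 ≡ 1, 18^64 ≡ 1 (mod 113).
Test 18^d mod 113 for each divisor d in increasing order:
18^1 ≡ 18
18^2 ≡ 98
18^4 ≡ 112
18^7 = 18^4·18^2·18^1 ≡ 44
18^8 ≡ 1  ← first divisor giving 1
The order is 8.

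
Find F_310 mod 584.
231

Matrix identity: Q^n = [[F_(n+1), F_n], [F_n, F_(n-1)]] with Q = [[1,1],[1,0]].
n = 310 = 100110110₂. Square-and-multiply, entries mod 584:
Q^1 = [[1,1],[1,0]]
Q^2 = (Q^1)² = [[2,1],[1,1]]
Q^4 = (Q^2)² = [[5,3],[3,2]]
Q^9 = (Q^4)²·Q = [[55,34],[34,21]]
Q^19 = (Q^9)²·Q = [[341,93],[93,248]]
Q^38 = (Q^19)² = [[538,465],[465,73]]
Q^77 = (Q^38)²·Q = [[216,509],[509,291]]
Q^155 = (Q^77)²·Q = [[240,305],[305,519]]
Q^310 = (Q^155)² = [[537,231],[231,306]]
F_310 mod 584 = Q^310[0][1] = 231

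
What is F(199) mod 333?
40

Matrix identity: Q^n = [[F_(n+1), F_n], [F_n, F_(n-1)]] with Q = [[1,1],[1,0]].
n = 199 = 11000111₂. Square-and-multiply, entries mod 333:
Q^1 = [[1,1],[1,0]]
Q^3 = (Q^1)²·Q = [[3,2],[2,1]]
Q^6 = (Q^3)² = [[13,8],[8,5]]
Q^12 = (Q^6)² = [[233,144],[144,89]]
Q^24 = (Q^12)² = [[100,81],[81,19]]
Q^49 = (Q^24)²·Q = [[226,244],[244,315]]
Q^99 = (Q^49)²·Q = [[192,56],[56,136]]
Q^199 = (Q^99)²·Q = [[93,40],[40,53]]
F_199 mod 333 = Q^199[0][1] = 40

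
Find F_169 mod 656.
321

Matrix identity: Q^n = [[F_(n+1), F_n], [F_n, F_(n-1)]] with Q = [[1,1],[1,0]].
n = 169 = 10101001₂. Square-and-multiply, entries mod 656:
Q^1 = [[1,1],[1,0]]
Q^2 = (Q^1)² = [[2,1],[1,1]]
Q^5 = (Q^2)²·Q = [[8,5],[5,3]]
Q^10 = (Q^5)² = [[89,55],[55,34]]
Q^21 = (Q^10)²·Q = [[655,450],[450,205]]
Q^42 = (Q^21)² = [[453,616],[616,493]]
Q^84 = (Q^42)² = [[169,208],[208,617]]
Q^169 = (Q^84)²·Q = [[465,321],[321,144]]
F_169 mod 656 = Q^169[0][1] = 321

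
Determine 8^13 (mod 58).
18

Repeated squaring. Binary of 13 = 1101.
8^1 ≡ 8 (mod 58); 8^2 ≡ 6 (mod 58); 8^4 ≡ 36 (mod 58); 8^8 ≡ 20 (mod 58)
8^13 = 8^1 × 8^4 × 8^8 ≡ 18 (mod 58)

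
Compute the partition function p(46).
105558

p(n) counts ways to write n as a sum of positive integers (order ignored).
Euler's pentagonal recurrence: p(k) = p(k-1) + p(k-2) - p(k-5) - p(k-7) + p(k-12) + p(k-15) - ... (offsets j(3j∓1)/2, signs ++--, p(0)=1, p(<0)=0).
DP table for k = 0..45: p(0)=1, p(1)=1, p(2)=2, p(3)=3, p(4)=5, p(5)=7, p(6)=11, p(7)=15, p(8)=22, p(9)=30, p(10)=42, p(11)=56, p(12)=77, p(13)=101, p(14)=135, p(15)=176, p(16)=231, p(17)=297, p(18)=385, p(19)=490, p(20)=627, p(21)=792, p(22)=1002, p(23)=1255, p(24)=1575, p(25)=1958, p(26)=2436, p(27)=3010, p(28)=3718, p(29)=4565, p(30)=5604, p(31)=6842, p(32)=8349, p(33)=10143, p(34)=12310, p(35)=14883, p(36)=17977, p(37)=21637, p(38)=26015, p(39)=31185, p(40)=37338, p(41)=44583, p(42)=53174, p(43)=63261, p(44)=75175, p(45)=89134.
Final step: p(46) = p(45) + p(44) - p(41) - p(39) + p(34) + p(31) - p(24) - p(20) + p(11) + p(6)
= 89134 + 75175 - 44583 - 31185 + 12310 + 6842 - 1575 - 627 + 56 + 11
= 105558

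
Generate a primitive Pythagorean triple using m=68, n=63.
(655, 8568, 8593)

Euclid's formula: a = m² - n², b = 2mn, c = m² + n²
m = 68, n = 63
a = 68² - 63² = 4624 - 3969 = 655
b = 2 × 68 × 63 = 8568
c = 68² + 63² = 4624 + 3969 = 8593
Verification: 655² + 8568² = 429025 + 73410624 = 73839649 = 8593² ✓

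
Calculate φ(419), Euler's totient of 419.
418

419 = 419
φ(n) = n × ∏(1 - 1/p) for each prime p dividing n
φ(419) = 419 × (1 - 1/419) = 418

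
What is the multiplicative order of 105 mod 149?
4

149 is prime, so ord(105) divides φ(149) = 148.
Divisors of 148: 1, 2, 4, 37, 74, 148.
Repeated squaring: 105^1 ≡ 105, 105^2 ≡ 148, 105^4 ≡ 1, 105^8 ≡ 1, 105^16 ≡ 1, 105^32 ≡ 1, 105^64 ≡ 1, 105^128 ≡ 1 (mod 149).
Test 105^d mod 149 for each divisor d in increasing order:
105^1 ≡ 105
105^2 ≡ 148
105^4 ≡ 1  ← first divisor giving 1
The order is 4.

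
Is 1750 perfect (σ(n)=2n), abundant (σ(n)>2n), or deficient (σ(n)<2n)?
abundant

Proper divisors of 1750: sum = 1 + 2 + 5 + 7 + 10 + 14 + 25 + 35 + 50 + 70 + 125 + 175 + 250 + 350 + 875 = 1994
Since 1994 > 1750, 1750 is abundant.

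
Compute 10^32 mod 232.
24

Repeated squaring. Binary of 32 = 100000.
10^1 ≡ 10 (mod 232); 10^2 ≡ 100 (mod 232); 10^4 ≡ 24 (mod 232); 10^8 ≡ 112 (mod 232); 10^16 ≡ 16 (mod 232); 10^32 ≡ 24 (mod 232)
10^32 = 10^32 ≡ 24 (mod 232)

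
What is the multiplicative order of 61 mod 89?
88

89 is prime, so ord(61) divides φ(89) = 88.
Divisors of 88: 1, 2, 4, 8, 11, 22, 44, 88.
Repeated squaring: 61^1 ≡ 61, 61^2 ≡ 72, 61^4 ≡ 22, 61^8 ≡ 39, 61^16 ≡ 8, 61^32 ≡ 64, 61^64 ≡ 2 (mod 89).
Test 61^d mod 89 for each divisor d in increasing order:
61^1 ≡ 61
61^2 ≡ 72
61^4 ≡ 22
61^8 ≡ 39
61^11 = 61^8·61^2·61^1 ≡ 52
61^22 = 61^16·61^4·61^2 ≡ 34
61^44 = 61^32·61^8·61^4 ≡ 88
61^88 = 61^64·61^16·61^8 ≡ 1  ← first divisor giving 1
The order is 88.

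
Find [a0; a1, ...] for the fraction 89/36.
[2; 2, 8, 2]

Euclidean algorithm steps:
89 = 2 × 36 + 17
36 = 2 × 17 + 2
17 = 8 × 2 + 1
2 = 2 × 1 + 0
Continued fraction: [2; 2, 8, 2]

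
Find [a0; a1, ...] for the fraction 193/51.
[3; 1, 3, 1, 1, 1, 3]

Euclidean algorithm steps:
193 = 3 × 51 + 40
51 = 1 × 40 + 11
40 = 3 × 11 + 7
11 = 1 × 7 + 4
7 = 1 × 4 + 3
4 = 1 × 3 + 1
3 = 3 × 1 + 0
Continued fraction: [3; 1, 3, 1, 1, 1, 3]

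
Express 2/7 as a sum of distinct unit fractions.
1/4 + 1/28

Greedy algorithm:
2/7: ceiling(7/2) = 4, use 1/4
1/28: ceiling(28/1) = 28, use 1/28
Result: 2/7 = 1/4 + 1/28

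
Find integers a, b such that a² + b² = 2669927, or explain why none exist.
Not possible

Factorization: 2669927 = 13 × 59^3
By Fermat: n is sum of two squares iff every prime p ≡ 3 (mod 4) appears to even power.
Prime(s) ≡ 3 (mod 4) with odd exponent: [(59, 3)]
Therefore 2669927 cannot be expressed as a² + b².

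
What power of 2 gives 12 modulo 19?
15

Baby-step giant-step with step n = ⌈√19⌉ = 5.
Baby steps 2^j mod 19 (j:value) for j=0..4: 0:1, 1:2, 2:4, 3:8, 4:16.
Giant-step multiplier: 2^(-5) ≡ 2^(18-5) = 2^13 ≡ 3 (mod 19).
Giant steps γ_i = 12·3^i mod 19: γ_0=12, γ_1=17, γ_2=13, γ_3=1 (in table at j=0).
x = i·n + j = 3·5 + 0 = 15.
Check: 2^15 ≡ 12 (mod 19).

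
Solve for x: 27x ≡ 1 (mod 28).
27

gcd(27, 28) = 1, so the inverse exists.
Extended Euclidean algorithm on (28, 27):
28 = 1 × 27 + 1  ⟹  1 = (1)·28 + (-1)·27
So (-1)·27 ≡ 1 (mod 28), i.e. 27^(-1) ≡ -1 ≡ 27 (mod 28).
Check: 27 × 27 = 729 ≡ 1 (mod 28)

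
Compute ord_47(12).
23

47 is prime, so ord(12) divides φ(47) = 46.
Divisors of 46: 1, 2, 23, 46.
Repeated squaring: 12^1 ≡ 12, 12^2 ≡ 3, 12^4 ≡ 9, 12^8 ≡ 34, 12^16 ≡ 28, 12^32 ≡ 32 (mod 47).
Test 12^d mod 47 for each divisor d in increasing order:
12^1 ≡ 12
12^2 ≡ 3
12^23 = 12^16·12^4·12^2·12^1 ≡ 1  ← first divisor giving 1
The order is 23.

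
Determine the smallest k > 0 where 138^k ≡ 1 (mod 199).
22

199 is prime, so ord(138) divides φ(199) = 198.
Divisors of 198: 1, 2, 3, 6, 9, 11, 18, 22, 33, 66, 99, 198.
Repeated squaring: 138^1 ≡ 138, 138^2 ≡ 139, 138^4 ≡ 18, 138^8 ≡ 125, 138^16 ≡ 103, 138^32 ≡ 62, 138^64 ≡ 63, 138^128 ≡ 188 (mod 199).
Test 138^d mod 199 for each divisor d in increasing order:
138^1 ≡ 138
138^2 ≡ 139
138^3 = 138^2·138^1 ≡ 78
138^6 = 138^4·138^2 ≡ 114
138^9 = 138^8·138^1 ≡ 136
138^11 = 138^8·138^2·138^1 ≡ 198
138^18 = 138^16·138^2 ≡ 188
138^22 = 138^16·138^4·138^2 ≡ 1  ← first divisor giving 1
The order is 22.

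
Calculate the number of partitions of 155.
66493182097

p(n) counts ways to write n as a sum of positive integers (order ignored).
Euler's pentagonal recurrence: p(k) = p(k-1) + p(k-2) - p(k-5) - p(k-7) + p(k-12) + p(k-15) - ... (offsets j(3j∓1)/2, signs ++--, p(0)=1, p(<0)=0).
DP table for k = 0..154: p(0)=1, p(1)=1, p(2)=2, p(3)=3, p(4)=5, p(5)=7, p(6)=11, p(7)=15, p(8)=22, p(9)=30, p(10)=42, p(11)=56, p(12)=77, p(13)=101, p(14)=135, p(15)=176, p(16)=231, p(17)=297, p(18)=385, p(19)=490, p(20)=627, p(21)=792, p(22)=1002, p(23)=1255, p(24)=1575, p(25)=1958, p(26)=2436, p(27)=3010, p(28)=3718, p(29)=4565, p(30)=5604, p(31)=6842, p(32)=8349, p(33)=10143, p(34)=12310, p(35)=14883, p(36)=17977, p(37)=21637, p(38)=26015, p(39)=31185, p(40)=37338, p(41)=44583, p(42)=53174, p(43)=63261, p(44)=75175, p(45)=89134, p(46)=105558, p(47)=124754, p(48)=147273, p(49)=173525, p(50)=204226, p(51)=239943, p(52)=281589, p(53)=329931, p(54)=386155, p(55)=451276, p(56)=526823, p(57)=614154, p(58)=715220, p(59)=831820, p(60)=966467, p(61)=1121505, p(62)=1300156, p(63)=1505499, p(64)=1741630, p(65)=2012558, p(66)=2323520, p(67)=2679689, p(68)=3087735, p(69)=3554345, p(70)=4087968, p(71)=4697205, p(72)=5392783, p(73)=6185689, p(74)=7089500, p(75)=8118264, p(76)=9289091, p(77)=10619863, p(78)=12132164, p(79)=13848650, p(80)=15796476, p(81)=18004327, p(82)=20506255, p(83)=23338469, p(84)=26543660, p(85)=30167357, p(86)=34262962, p(87)=38887673, p(88)=44108109, p(89)=49995925, p(90)=56634173, p(91)=64112359, p(92)=72533807, p(93)=82010177, p(94)=92669720, p(95)=104651419, p(96)=118114304, p(97)=133230930, p(98)=150198136, p(99)=169229875, p(100)=190569292, p(101)=214481126, p(102)=241265379, p(103)=271248950, p(104)=304801365, p(105)=342325709, p(106)=384276336, p(107)=431149389, p(108)=483502844, p(109)=541946240, p(110)=607163746, p(111)=679903203, p(112)=761002156, p(113)=851376628, p(114)=952050665, p(115)=1064144451, p(116)=1188908248, p(117)=1327710076, p(118)=1482074143, p(119)=1653668665, p(120)=1844349560, p(121)=2056148051, p(122)=2291320912, p(123)=2552338241, p(124)=2841940500, p(125)=3163127352, p(126)=3519222692, p(127)=3913864295, p(128)=4351078600, p(129)=4835271870, p(130)=5371315400, p(131)=5964539504, p(132)=6620830889, p(133)=7346629512, p(134)=8149040695, p(135)=9035836076, p(136)=10015581680, p(137)=11097645016, p(138)=12292341831, p(139)=13610949895, p(140)=15065878135, p(141)=16670689208, p(142)=18440293320, p(143)=20390982757, p(144)=22540654445, p(145)=24908858009, p(146)=27517052599, p(147)=30388671978, p(148)=33549419497, p(149)=37027355200, p(150)=40853235313, p(151)=45060624582, p(152)=49686288421, p(153)=54770336324, p(154)=60356673280.
Final step: p(155) = p(154) + p(153) - p(150) - p(148) + p(143) + p(140) - p(133) - p(129) + p(120) + p(115) - p(104) - p(98) + p(85) + p(78) - p(63) - p(55) + p(38) + p(29) - p(10) - p(0)
= 60356673280 + 54770336324 - 40853235313 - 33549419497 + 20390982757 + 15065878135 - 7346629512 - 4835271870 + 1844349560 + 1064144451 - 304801365 - 150198136 + 30167357 + 12132164 - 1505499 - 451276 + 26015 + 4565 - 42 - 1
= 66493182097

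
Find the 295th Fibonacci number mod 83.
38

Matrix identity: Q^n = [[F_(n+1), F_n], [F_n, F_(n-1)]] with Q = [[1,1],[1,0]].
n = 295 = 100100111₂. Square-and-multiply, entries mod 83:
Q^1 = [[1,1],[1,0]]
Q^2 = (Q^1)² = [[2,1],[1,1]]
Q^4 = (Q^2)² = [[5,3],[3,2]]
Q^9 = (Q^4)²·Q = [[55,34],[34,21]]
Q^18 = (Q^9)² = [[31,11],[11,20]]
Q^36 = (Q^18)² = [[3,63],[63,23]]
Q^73 = (Q^36)²·Q = [[55,77],[77,61]]
Q^147 = (Q^73)²·Q = [[41,73],[73,51]]
Q^295 = (Q^147)²·Q = [[31,38],[38,76]]
F_295 mod 83 = Q^295[0][1] = 38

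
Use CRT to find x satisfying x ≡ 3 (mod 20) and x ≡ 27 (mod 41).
683

Using Chinese Remainder Theorem:
M = 20 × 41 = 820
M1 = 41, M2 = 20
y1 = 41^(-1) mod 20 = 1
y2 = 20^(-1) mod 41 = 39
x = (3×41×1 + 27×20×39) mod 820 = 683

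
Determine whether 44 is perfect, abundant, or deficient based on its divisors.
deficient

Proper divisors of 44: sum = 1 + 2 + 4 + 11 + 22 = 40
Since 40 < 44, 44 is deficient.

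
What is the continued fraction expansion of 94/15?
[6; 3, 1, 3]

Euclidean algorithm steps:
94 = 6 × 15 + 4
15 = 3 × 4 + 3
4 = 1 × 3 + 1
3 = 3 × 1 + 0
Continued fraction: [6; 3, 1, 3]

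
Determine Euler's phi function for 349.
348

349 = 349
φ(n) = n × ∏(1 - 1/p) for each prime p dividing n
φ(349) = 349 × (1 - 1/349) = 348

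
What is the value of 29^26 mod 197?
54

Repeated squaring. Binary of 26 = 11010.
29^1 ≡ 29 (mod 197); 29^2 ≡ 53 (mod 197); 29^4 ≡ 51 (mod 197); 29^8 ≡ 40 (mod 197); 29^16 ≡ 24 (mod 197)
29^26 = 29^2 × 29^8 × 29^16 ≡ 54 (mod 197)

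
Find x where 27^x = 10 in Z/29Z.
9

Baby-step giant-step with step n = ⌈√29⌉ = 6.
Baby steps 27^j mod 29 (j:value) for j=0..5: 0:1, 1:27, 2:4, 3:21, 4:16, 5:26.
Giant-step multiplier: 27^(-6) ≡ 27^(28-6) = 27^22 ≡ 5 (mod 29).
Giant steps γ_i = 10·5^i mod 29: γ_0=10, γ_1=21 (in table at j=3).
x = i·n + j = 1·6 + 3 = 9.
Check: 27^9 ≡ 10 (mod 29).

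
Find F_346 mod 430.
293

Matrix identity: Q^n = [[F_(n+1), F_n], [F_n, F_(n-1)]] with Q = [[1,1],[1,0]].
n = 346 = 101011010₂. Square-and-multiply, entries mod 430:
Q^1 = [[1,1],[1,0]]
Q^2 = (Q^1)² = [[2,1],[1,1]]
Q^5 = (Q^2)²·Q = [[8,5],[5,3]]
Q^10 = (Q^5)² = [[89,55],[55,34]]
Q^21 = (Q^10)²·Q = [[81,196],[196,315]]
Q^43 = (Q^21)²·Q = [[43,257],[257,216]]
Q^86 = (Q^43)² = [[388,343],[343,45]]
Q^173 = (Q^86)²·Q = [[42,303],[303,169]]
Q^346 = (Q^173)² = [[263,293],[293,400]]
F_346 mod 430 = Q^346[0][1] = 293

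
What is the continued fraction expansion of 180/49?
[3; 1, 2, 16]

Euclidean algorithm steps:
180 = 3 × 49 + 33
49 = 1 × 33 + 16
33 = 2 × 16 + 1
16 = 16 × 1 + 0
Continued fraction: [3; 1, 2, 16]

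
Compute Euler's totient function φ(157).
156

157 = 157
φ(n) = n × ∏(1 - 1/p) for each prime p dividing n
φ(157) = 157 × (1 - 1/157) = 156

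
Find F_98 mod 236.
189

Matrix identity: Q^n = [[F_(n+1), F_n], [F_n, F_(n-1)]] with Q = [[1,1],[1,0]].
n = 98 = 1100010₂. Square-and-multiply, entries mod 236:
Q^1 = [[1,1],[1,0]]
Q^3 = (Q^1)²·Q = [[3,2],[2,1]]
Q^6 = (Q^3)² = [[13,8],[8,5]]
Q^12 = (Q^6)² = [[233,144],[144,89]]
Q^24 = (Q^12)² = [[213,112],[112,101]]
Q^49 = (Q^24)²·Q = [[97,93],[93,4]]
Q^98 = (Q^49)² = [[122,189],[189,169]]
F_98 mod 236 = Q^98[0][1] = 189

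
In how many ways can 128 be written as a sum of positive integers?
4351078600

p(n) counts ways to write n as a sum of positive integers (order ignored).
Euler's pentagonal recurrence: p(k) = p(k-1) + p(k-2) - p(k-5) - p(k-7) + p(k-12) + p(k-15) - ... (offsets j(3j∓1)/2, signs ++--, p(0)=1, p(<0)=0).
DP table for k = 0..127: p(0)=1, p(1)=1, p(2)=2, p(3)=3, p(4)=5, p(5)=7, p(6)=11, p(7)=15, p(8)=22, p(9)=30, p(10)=42, p(11)=56, p(12)=77, p(13)=101, p(14)=135, p(15)=176, p(16)=231, p(17)=297, p(18)=385, p(19)=490, p(20)=627, p(21)=792, p(22)=1002, p(23)=1255, p(24)=1575, p(25)=1958, p(26)=2436, p(27)=3010, p(28)=3718, p(29)=4565, p(30)=5604, p(31)=6842, p(32)=8349, p(33)=10143, p(34)=12310, p(35)=14883, p(36)=17977, p(37)=21637, p(38)=26015, p(39)=31185, p(40)=37338, p(41)=44583, p(42)=53174, p(43)=63261, p(44)=75175, p(45)=89134, p(46)=105558, p(47)=124754, p(48)=147273, p(49)=173525, p(50)=204226, p(51)=239943, p(52)=281589, p(53)=329931, p(54)=386155, p(55)=451276, p(56)=526823, p(57)=614154, p(58)=715220, p(59)=831820, p(60)=966467, p(61)=1121505, p(62)=1300156, p(63)=1505499, p(64)=1741630, p(65)=2012558, p(66)=2323520, p(67)=2679689, p(68)=3087735, p(69)=3554345, p(70)=4087968, p(71)=4697205, p(72)=5392783, p(73)=6185689, p(74)=7089500, p(75)=8118264, p(76)=9289091, p(77)=10619863, p(78)=12132164, p(79)=13848650, p(80)=15796476, p(81)=18004327, p(82)=20506255, p(83)=23338469, p(84)=26543660, p(85)=30167357, p(86)=34262962, p(87)=38887673, p(88)=44108109, p(89)=49995925, p(90)=56634173, p(91)=64112359, p(92)=72533807, p(93)=82010177, p(94)=92669720, p(95)=104651419, p(96)=118114304, p(97)=133230930, p(98)=150198136, p(99)=169229875, p(100)=190569292, p(101)=214481126, p(102)=241265379, p(103)=271248950, p(104)=304801365, p(105)=342325709, p(106)=384276336, p(107)=431149389, p(108)=483502844, p(109)=541946240, p(110)=607163746, p(111)=679903203, p(112)=761002156, p(113)=851376628, p(114)=952050665, p(115)=1064144451, p(116)=1188908248, p(117)=1327710076, p(118)=1482074143, p(119)=1653668665, p(120)=1844349560, p(121)=2056148051, p(122)=2291320912, p(123)=2552338241, p(124)=2841940500, p(125)=3163127352, p(126)=3519222692, p(127)=3913864295.
Final step: p(128) = p(127) + p(126) - p(123) - p(121) + p(116) + p(113) - p(106) - p(102) + p(93) + p(88) - p(77) - p(71) + p(58) + p(51) - p(36) - p(28) + p(11) + p(2)
= 3913864295 + 3519222692 - 2552338241 - 2056148051 + 1188908248 + 851376628 - 384276336 - 241265379 + 82010177 + 44108109 - 10619863 - 4697205 + 715220 + 239943 - 17977 - 3718 + 56 + 2
= 4351078600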